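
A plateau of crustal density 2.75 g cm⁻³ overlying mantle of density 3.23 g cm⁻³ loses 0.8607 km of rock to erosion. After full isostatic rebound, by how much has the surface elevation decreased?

0.128 km

Rebound u = e ρ_c/ρ_m = 0.8607 km × 2.75/3.23 = 0.7328 km.
Net surface drop = e − u = 0.8607 km − 0.7328 km = e (ρ_m − ρ_c)/ρ_m = 0.128 km.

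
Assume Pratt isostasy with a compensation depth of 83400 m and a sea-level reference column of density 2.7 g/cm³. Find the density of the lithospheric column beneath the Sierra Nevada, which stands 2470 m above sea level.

2.62 g/cm³

Pratt balance: ρ_ref D = ρ (D + h).
ρ = ρ_ref D/(D + h) = 2.7 × 83400 m/(83400 m + 2470 m) = 2.62 g/cm³.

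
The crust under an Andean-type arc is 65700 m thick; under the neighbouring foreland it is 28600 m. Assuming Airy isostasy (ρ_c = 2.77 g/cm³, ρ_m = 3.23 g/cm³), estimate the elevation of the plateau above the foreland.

Excess crust Δ = 65700 m − 28600 m = 37100 m, split between elevation h and root r with h + r = Δ.
Airy balance ρ_c h = (ρ_m − ρ_c) r gives r = h ρ_c/(ρ_m − ρ_c), so h (1 + ρ_c/(ρ_m − ρ_c)) = Δ, i.e. h = Δ (ρ_m − ρ_c)/ρ_m.
h = 37100 m × 0.46/3.23 = 5280 m.

5280 m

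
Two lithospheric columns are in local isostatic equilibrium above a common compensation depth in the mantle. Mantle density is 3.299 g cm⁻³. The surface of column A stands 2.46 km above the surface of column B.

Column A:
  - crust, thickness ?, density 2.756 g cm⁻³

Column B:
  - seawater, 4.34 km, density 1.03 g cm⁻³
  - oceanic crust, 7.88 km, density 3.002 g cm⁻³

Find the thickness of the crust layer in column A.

37.4 km

Take the compensation level at the base of the deeper column (depth z_c below the surface of column A) and equate Σ ρ_i t_i down to z_c; mantle fills any gap and the z_c terms cancel.
Column A: x×2.756 + (z_c − 0 − x)×3.299
Column B: 2.46×0 + 4.34×1.03 + 7.88×3.002 + (z_c − 2.46 − 12.22)×3.299
The z_c×3.299 term appears on both sides and cancels. Collect the known terms of each column as K = Σ(ρt)_known − 3.299 × (depth of known layers): K_A = 0 − 3.299×0 = 0; K_B = 28.12596 − 3.299×(2.46 + 12.22) = −20.30336.
Balance: K_A − x×(3.299 − 2.756) = K_B, so x = (K_A − K_B)/(3.299 − 2.756) = 20.3034/0.543 = 37.4 km.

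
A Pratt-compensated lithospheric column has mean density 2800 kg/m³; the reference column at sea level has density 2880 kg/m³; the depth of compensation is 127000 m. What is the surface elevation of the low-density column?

ρ_ref D = ρ (D + h) → h = D (ρ_ref − ρ)/ρ.
h = 127000 m × (2880 − 2800)/2800 = 3630 m.

3630 m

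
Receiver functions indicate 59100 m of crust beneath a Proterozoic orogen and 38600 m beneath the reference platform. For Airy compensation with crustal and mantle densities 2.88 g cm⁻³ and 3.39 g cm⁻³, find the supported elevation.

3080 m

Excess crust Δ = 59100 m − 38600 m = 20500 m, split between elevation h and root r with h + r = Δ.
Airy balance ρ_c h = (ρ_m − ρ_c) r gives r = h ρ_c/(ρ_m − ρ_c), so h (1 + ρ_c/(ρ_m − ρ_c)) = Δ, i.e. h = Δ (ρ_m − ρ_c)/ρ_m.
h = 20500 m × 0.51/3.39 = 3080 m.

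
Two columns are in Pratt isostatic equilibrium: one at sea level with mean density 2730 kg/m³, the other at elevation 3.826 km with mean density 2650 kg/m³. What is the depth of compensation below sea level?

ρ_ref D = ρ (D + h) → D (ρ_ref − ρ) = ρ h.
D = ρ h/(ρ_ref − ρ) = 2650 × 3.826 km/(2730 − 2650) = 127 km.

127 km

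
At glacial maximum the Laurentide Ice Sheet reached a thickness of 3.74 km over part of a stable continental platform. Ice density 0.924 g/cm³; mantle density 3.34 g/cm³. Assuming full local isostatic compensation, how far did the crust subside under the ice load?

1.03 km

By Archimedes' principle applied to the lithosphere: the ice load ρ_ice t is balanced by mantle displaced below, ρ_m s.
s = t ρ_ice / ρ_m = 3.74 km × 0.924/3.34 = 1.03 km.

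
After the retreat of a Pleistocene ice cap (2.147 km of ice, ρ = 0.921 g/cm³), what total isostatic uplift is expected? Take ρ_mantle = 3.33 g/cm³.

Removing the load lets mantle flow back in; uplift u satisfies ρ_ice t = ρ_m u.
u = t ρ_ice/ρ_m = 2.147 km × 0.921/3.33 = 0.594 km.

0.594 km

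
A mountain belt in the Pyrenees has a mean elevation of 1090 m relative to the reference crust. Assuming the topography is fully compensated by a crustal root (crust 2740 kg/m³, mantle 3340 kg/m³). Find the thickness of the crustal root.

4980 m

Balancing pressure at the compensation depth: the weight of the topography is balanced by the buoyancy of the root, ρ_c h = (ρ_m − ρ_c) r.
r = h · ρ_c / (ρ_m − ρ_c) = 1090 m × 2740 / (3340 − 2740) = 4980 m.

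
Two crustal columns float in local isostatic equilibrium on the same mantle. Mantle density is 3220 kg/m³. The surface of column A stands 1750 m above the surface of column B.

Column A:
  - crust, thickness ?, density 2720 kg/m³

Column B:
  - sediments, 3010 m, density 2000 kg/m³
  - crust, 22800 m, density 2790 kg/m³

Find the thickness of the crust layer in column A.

Take the compensation level at the base of the deeper column (depth z_c below the surface of column A) and equate Σ ρ_i t_i down to z_c; mantle fills any gap and the z_c terms cancel.
Column A: x×2720 + (z_c − 0 − x)×3220
Column B: 1750×0 + 3010×2000 + 22800×2790 + (z_c − 1750 − 25810)×3220
The z_c×3220 term appears on both sides and cancels. Collect the known terms of each column as K = Σ(ρt)_known − 3220 × (depth of known layers): K_A = 0 − 3220×0 = 0; K_B = 69632000 − 3220×(1750 + 25810) = −19111200.
Balance: K_A − x×(3220 − 2720) = K_B, so x = (K_A − K_B)/(3220 − 2720) = 19111200/500 = 38200 m.

38200 m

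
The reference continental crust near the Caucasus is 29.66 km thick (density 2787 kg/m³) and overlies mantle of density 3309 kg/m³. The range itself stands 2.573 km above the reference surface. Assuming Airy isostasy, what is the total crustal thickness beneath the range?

Root depth r = h ρ_c / (ρ_m − ρ_c) = 2.573 km × 2787 / 522 = 13.74 km.
Total thickness = T + h + r = 29.66 km + 2.573 km + 13.74 km = 46 km.

46 km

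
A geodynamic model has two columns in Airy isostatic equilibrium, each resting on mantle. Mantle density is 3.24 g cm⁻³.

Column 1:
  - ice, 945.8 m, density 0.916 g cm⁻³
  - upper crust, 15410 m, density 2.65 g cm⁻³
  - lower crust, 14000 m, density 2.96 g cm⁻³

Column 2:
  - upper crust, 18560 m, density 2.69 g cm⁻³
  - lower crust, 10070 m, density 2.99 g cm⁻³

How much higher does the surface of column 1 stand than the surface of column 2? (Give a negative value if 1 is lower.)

767 m

For any compensation level in the mantle, the mantle terms cancel and isostasy reduces to e = (Σt_1 − Σt_2) − (Σ(ρt)_1 − Σ(ρt)_2) / ρ_m.
Σt_1 = 30355.8 m; Σt_2 = 28630 m; Σ(ρt)_1 = 83142.8528; Σ(ρt)_2 = 80035.7 (in m·g cm⁻³).
e = (30355.8 − 28630) − (83142.8528 − 80035.7) / 3.24 = 767 m.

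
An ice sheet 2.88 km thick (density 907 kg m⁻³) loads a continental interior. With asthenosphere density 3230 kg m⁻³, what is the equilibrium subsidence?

0.809 km

For local isostatic compensation: the ice load ρ_ice t is balanced by mantle displaced below, ρ_m s.
s = t ρ_ice / ρ_m = 2.88 km × 907/3230 = 0.809 km.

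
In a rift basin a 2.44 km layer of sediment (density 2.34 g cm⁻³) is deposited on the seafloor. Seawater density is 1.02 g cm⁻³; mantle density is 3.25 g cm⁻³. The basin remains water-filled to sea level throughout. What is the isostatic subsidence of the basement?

Submarine loading: the sediment displaces seawater, and the subsidence is in turn flooded, so s (ρ_m − ρ_w) = t (ρ_sed − ρ_w).
s = 2.44 km × (2.34 − 1.02) / (3.25 − 1.02) = 1.44 km.

1.44 km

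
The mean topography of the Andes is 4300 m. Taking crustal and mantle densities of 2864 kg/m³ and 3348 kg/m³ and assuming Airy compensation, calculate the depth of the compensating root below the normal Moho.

Balancing pressure at the compensation depth: the weight of the topography is balanced by the buoyancy of the root, ρ_c h = (ρ_m − ρ_c) r.
r = h · ρ_c / (ρ_m − ρ_c) = 4300 m × 2864 / (3348 − 2864) = 25400 m.

25400 m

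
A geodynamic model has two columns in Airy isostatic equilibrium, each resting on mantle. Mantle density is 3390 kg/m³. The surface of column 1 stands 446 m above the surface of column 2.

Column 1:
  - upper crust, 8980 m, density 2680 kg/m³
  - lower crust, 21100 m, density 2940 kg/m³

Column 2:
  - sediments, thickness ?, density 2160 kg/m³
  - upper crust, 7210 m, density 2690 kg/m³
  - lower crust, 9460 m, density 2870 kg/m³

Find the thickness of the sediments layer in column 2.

3570 m

Take the compensation level at the base of the deeper column (depth z_c below the surface of column 1) and equate Σ ρ_i t_i down to z_c; mantle fills any gap and the z_c terms cancel.
Column 1: 8980×2680 + 21100×2940 + (z_c − 30080)×3390
Column 2: 446×0 + x×2160 + 7210×2690 + 9460×2870 + (z_c − 446 − 16670 − x)×3390
The z_c×3390 term appears on both sides and cancels. Collect the known terms of each column as K = Σ(ρt)_known − 3390 × (depth of known layers): K_1 = 86100400 − 3390×30080 = −15870800; K_2 = 46545100 − 3390×(446 + 16670) = −11478140.
Balance: K_1 = K_2 − x×(3390 − 2160), so x = (K_2 − K_1)/(3390 − 2160) = 4392660/1230 = 3570 m.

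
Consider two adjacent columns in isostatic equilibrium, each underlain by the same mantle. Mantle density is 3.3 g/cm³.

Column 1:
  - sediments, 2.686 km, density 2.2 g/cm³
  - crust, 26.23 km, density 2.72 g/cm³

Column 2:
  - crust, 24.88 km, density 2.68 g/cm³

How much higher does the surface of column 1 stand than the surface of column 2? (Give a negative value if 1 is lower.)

0.831 km

For any compensation level in the mantle, the mantle terms cancel and isostasy reduces to e = (Σt_1 − Σt_2) − (Σ(ρt)_1 − Σ(ρt)_2) / ρ_m.
Σt_1 = 28.916 km; Σt_2 = 24.88 km; Σ(ρt)_1 = 77.2548; Σ(ρt)_2 = 66.6784 (in km·g/cm³).
e = (28.916 − 24.88) − (77.2548 − 66.6784) / 3.3 = 0.831 km.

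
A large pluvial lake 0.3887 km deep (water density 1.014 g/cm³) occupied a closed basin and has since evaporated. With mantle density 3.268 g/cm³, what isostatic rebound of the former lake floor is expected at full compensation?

u = d ρ_w/ρ_m = 0.3887 km × 1.014/3.268 = 0.121 km.

0.121 km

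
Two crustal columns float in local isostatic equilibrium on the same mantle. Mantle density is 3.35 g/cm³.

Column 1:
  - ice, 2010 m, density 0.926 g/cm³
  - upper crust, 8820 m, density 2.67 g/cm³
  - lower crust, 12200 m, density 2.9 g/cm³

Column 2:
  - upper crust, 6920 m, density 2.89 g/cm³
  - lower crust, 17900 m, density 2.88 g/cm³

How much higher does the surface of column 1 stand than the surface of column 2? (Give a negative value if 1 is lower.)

For any compensation level in the mantle, the mantle terms cancel and isostasy reduces to e = (Σt_1 − Σt_2) − (Σ(ρt)_1 − Σ(ρt)_2) / ρ_m.
Σt_1 = 23030 m; Σt_2 = 24820 m; Σ(ρt)_1 = 60790.66; Σ(ρt)_2 = 71550.8 (in m·g/cm³).
e = (23030 − 24820) − (60790.66 − 71550.8) / 3.35 = 1420 m.

1420 m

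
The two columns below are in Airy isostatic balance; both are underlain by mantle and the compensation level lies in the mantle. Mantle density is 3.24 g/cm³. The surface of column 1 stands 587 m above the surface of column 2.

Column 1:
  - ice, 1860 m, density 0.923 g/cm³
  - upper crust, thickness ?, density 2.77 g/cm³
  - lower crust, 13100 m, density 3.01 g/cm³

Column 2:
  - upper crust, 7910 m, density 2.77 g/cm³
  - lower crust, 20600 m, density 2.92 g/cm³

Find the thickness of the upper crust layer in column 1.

Take the compensation level at the base of the deeper column (depth z_c below the surface of column 1) and equate Σ ρ_i t_i down to z_c; mantle fills any gap and the z_c terms cancel.
Column 1: 1860×0.923 + x×2.77 + 13100×3.01 + (z_c − 14960 − x)×3.24
Column 2: 587×0 + 7910×2.77 + 20600×2.92 + (z_c − 587 − 28510)×3.24
The z_c×3.24 term appears on both sides and cancels. Collect the known terms of each column as K = Σ(ρt)_known − 3.24 × (depth of known layers): K_1 = 41147.78 − 3.24×14960 = −7322.62; K_2 = 82062.7 − 3.24×(587 + 28510) = −12211.58.
Balance: K_1 − x×(3.24 − 2.77) = K_2, so x = (K_1 − K_2)/(3.24 − 2.77) = 4888.96/0.47 = 10400 m.

10400 m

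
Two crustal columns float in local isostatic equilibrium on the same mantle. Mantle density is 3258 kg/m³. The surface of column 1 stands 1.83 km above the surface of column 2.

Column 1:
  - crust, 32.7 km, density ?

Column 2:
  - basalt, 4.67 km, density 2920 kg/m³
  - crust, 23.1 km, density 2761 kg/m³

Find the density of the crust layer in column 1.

2680 kg/m³

Take the compensation level at the base of the deeper column (depth z_c below the surface of column 1) and equate Σ ρ_i t_i down to z_c; mantle fills any gap and the z_c terms cancel.
Column 1: 32.7×ρ + (z_c − 32.7)×3258
Column 2: 1.83×0 + 4.67×2920 + 23.1×2761 + (z_c − 1.83 − 27.77)×3258
The z_c×3258 term appears on both sides and cancels. Collect the known terms of each column as K = Σ(ρt)_known − 3258 × (depth of known layers): K_1 = 0 − 3258×32.7 = −106536.6; K_2 = 77415.5 − 3258×(1.83 + 27.77) = −19021.3.
Balance: K_1 + 32.7×ρ = K_2, so ρ = (K_2 − K_1)/32.7 = 87515.3/32.7 = 2680 kg/m³.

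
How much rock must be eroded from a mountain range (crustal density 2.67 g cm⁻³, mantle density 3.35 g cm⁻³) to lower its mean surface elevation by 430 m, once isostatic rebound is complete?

2120 m

Net drop Δ = e − u = e − e ρ_c/ρ_m = e (ρ_m − ρ_c)/ρ_m.
e = Δ ρ_m/(ρ_m − ρ_c) = 430 m × 3.35/0.68 = 2120 m.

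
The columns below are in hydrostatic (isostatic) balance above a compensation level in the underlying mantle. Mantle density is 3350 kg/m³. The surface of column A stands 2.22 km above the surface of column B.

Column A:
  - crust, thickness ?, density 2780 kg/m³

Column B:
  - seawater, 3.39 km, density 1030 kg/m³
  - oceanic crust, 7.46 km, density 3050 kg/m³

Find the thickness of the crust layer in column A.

30.8 km

Take the compensation level at the base of the deeper column (depth z_c below the surface of column A) and equate Σ ρ_i t_i down to z_c; mantle fills any gap and the z_c terms cancel.
Column A: x×2780 + (z_c − 0 − x)×3350
Column B: 2.22×0 + 3.39×1030 + 7.46×3050 + (z_c − 2.22 − 10.85)×3350
The z_c×3350 term appears on both sides and cancels. Collect the known terms of each column as K = Σ(ρt)_known − 3350 × (depth of known layers): K_A = 0 − 3350×0 = 0; K_B = 26244.7 − 3350×(2.22 + 10.85) = −17539.8.
Balance: K_A − x×(3350 − 2780) = K_B, so x = (K_A − K_B)/(3350 − 2780) = 17539.8/570 = 30.8 km.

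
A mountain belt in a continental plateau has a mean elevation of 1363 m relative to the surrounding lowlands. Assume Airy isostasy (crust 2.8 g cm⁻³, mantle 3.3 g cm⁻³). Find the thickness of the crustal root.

Equating mass per unit area of the two columns: the weight of the topography is balanced by the buoyancy of the root, ρ_c h = (ρ_m − ρ_c) r.
r = h · ρ_c / (ρ_m − ρ_c) = 1363 m × 2.8 / (3.3 − 2.8) = 7630 m.

7630 m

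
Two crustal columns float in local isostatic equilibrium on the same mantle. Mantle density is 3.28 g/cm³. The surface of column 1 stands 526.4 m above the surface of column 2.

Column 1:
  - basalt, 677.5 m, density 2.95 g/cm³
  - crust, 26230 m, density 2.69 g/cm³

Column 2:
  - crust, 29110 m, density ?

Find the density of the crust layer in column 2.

Take the compensation level at the base of the deeper column (depth z_c below the surface of column 1) and equate Σ ρ_i t_i down to z_c; mantle fills any gap and the z_c terms cancel.
Column 1: 677.5×2.95 + 26230×2.69 + (z_c − 26907.5)×3.28
Column 2: 526.4×0 + 29110×ρ + (z_c − 526.4 − 29110)×3.28
The z_c×3.28 term appears on both sides and cancels. Collect the known terms of each column as K = Σ(ρt)_known − 3.28 × (depth of known layers): K_1 = 72557.325 − 3.28×26907.5 = −15699.275; K_2 = 0 − 3.28×(526.4 + 29110) = −97207.392.
Balance: K_1 = K_2 + 29110×ρ, so ρ = (K_1 − K_2)/29110 = 81508.1/29110 = 2.8 g/cm³.

2.8 g/cm³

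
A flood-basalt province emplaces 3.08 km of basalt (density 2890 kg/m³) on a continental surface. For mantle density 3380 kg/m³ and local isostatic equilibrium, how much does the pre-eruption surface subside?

2.63 km

Subaerial loading: s = t ρ_load / ρ_m.
s = 3.08 km × 2890/3380 = 2.63 km.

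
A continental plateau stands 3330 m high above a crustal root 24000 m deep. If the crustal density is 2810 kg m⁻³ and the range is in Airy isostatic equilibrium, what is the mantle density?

Airy balance: ρ_c h = (ρ_m − ρ_c) r → ρ_m = ρ_c (1 + h/r).
ρ_m = 2810 × (1 + 3330 m/24000 m) = 3200 kg m⁻³.

3200 kg m⁻³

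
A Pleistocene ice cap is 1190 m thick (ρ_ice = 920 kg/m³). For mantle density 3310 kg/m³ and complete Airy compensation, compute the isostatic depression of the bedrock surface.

331 m

In Airy isostatic equilibrium: the ice load ρ_ice t is balanced by mantle displaced below, ρ_m s.
s = t ρ_ice / ρ_m = 1190 m × 920/3310 = 331 m.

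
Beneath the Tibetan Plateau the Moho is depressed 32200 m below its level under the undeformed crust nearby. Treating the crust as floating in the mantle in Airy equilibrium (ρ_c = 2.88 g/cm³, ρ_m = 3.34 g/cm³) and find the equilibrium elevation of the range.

5140 m

For local isostatic compensation: ρ_c h = (ρ_m − ρ_c) r.
h = r (ρ_m − ρ_c) / ρ_c = 32200 m × (3.34 − 2.88) / 2.88 = 5140 m.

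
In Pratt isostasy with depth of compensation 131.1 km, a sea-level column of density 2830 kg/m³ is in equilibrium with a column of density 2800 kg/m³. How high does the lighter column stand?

ρ_ref D = ρ (D + h) → h = D (ρ_ref − ρ)/ρ.
h = 131.1 km × (2830 − 2800)/2800 = 1.4 km.

1.4 km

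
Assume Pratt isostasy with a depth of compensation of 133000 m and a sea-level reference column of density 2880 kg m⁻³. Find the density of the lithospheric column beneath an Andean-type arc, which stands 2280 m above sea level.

2830 kg m⁻³

Pratt balance: ρ_ref D = ρ (D + h).
ρ = ρ_ref D/(D + h) = 2880 × 133000 m/(133000 m + 2280 m) = 2830 kg m⁻³.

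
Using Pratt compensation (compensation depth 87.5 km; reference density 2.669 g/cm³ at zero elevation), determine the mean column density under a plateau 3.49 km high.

2.57 g/cm³

Pratt balance: ρ_ref D = ρ (D + h).
ρ = ρ_ref D/(D + h) = 2.669 × 87.5 km/(87.5 km + 3.49 km) = 2.57 g/cm³.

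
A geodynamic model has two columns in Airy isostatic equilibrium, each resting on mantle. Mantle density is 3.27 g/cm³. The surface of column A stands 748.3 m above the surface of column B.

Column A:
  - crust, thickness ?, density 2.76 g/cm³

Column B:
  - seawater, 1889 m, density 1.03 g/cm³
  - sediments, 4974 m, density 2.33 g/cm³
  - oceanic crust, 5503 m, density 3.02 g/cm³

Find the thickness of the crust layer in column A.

Take the compensation level at the base of the deeper column (depth z_c below the surface of column A) and equate Σ ρ_i t_i down to z_c; mantle fills any gap and the z_c terms cancel.
Column A: x×2.76 + (z_c − 0 − x)×3.27
Column B: 748.3×0 + 1889×1.03 + 4974×2.33 + 5503×3.02 + (z_c − 748.3 − 12366)×3.27
The z_c×3.27 term appears on both sides and cancels. Collect the known terms of each column as K = Σ(ρt)_known − 3.27 × (depth of known layers): K_A = 0 − 3.27×0 = 0; K_B = 30154.15 − 3.27×(748.3 + 12366) = −12729.611.
Balance: K_A − x×(3.27 − 2.76) = K_B, so x = (K_A − K_B)/(3.27 − 2.76) = 12729.6/0.51 = 25000 m.

25000 m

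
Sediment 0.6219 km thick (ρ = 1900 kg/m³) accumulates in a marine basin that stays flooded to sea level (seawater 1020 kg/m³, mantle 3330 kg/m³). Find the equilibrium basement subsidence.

0.237 km

Submarine loading: the sediment displaces seawater, and the subsidence is in turn flooded, so s (ρ_m − ρ_w) = t (ρ_sed − ρ_w).
s = 0.6219 km × (1900 − 1020) / (3330 − 1020) = 0.237 km.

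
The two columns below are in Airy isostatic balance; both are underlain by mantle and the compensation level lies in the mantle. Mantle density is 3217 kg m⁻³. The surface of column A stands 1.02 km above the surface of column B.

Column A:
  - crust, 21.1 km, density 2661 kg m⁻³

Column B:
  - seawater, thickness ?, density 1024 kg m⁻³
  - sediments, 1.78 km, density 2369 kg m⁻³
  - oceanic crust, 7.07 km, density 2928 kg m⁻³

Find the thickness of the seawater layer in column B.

Take the compensation level at the base of the deeper column (depth z_c below the surface of column A) and equate Σ ρ_i t_i down to z_c; mantle fills any gap and the z_c terms cancel.
Column A: 21.1×2661 + (z_c − 21.1)×3217
Column B: 1.02×0 + x×1024 + 1.78×2369 + 7.07×2928 + (z_c − 1.02 − 8.85 − x)×3217
The z_c×3217 term appears on both sides and cancels. Collect the known terms of each column as K = Σ(ρt)_known − 3217 × (depth of known layers): K_A = 56147.1 − 3217×21.1 = −11731.6; K_B = 24917.78 − 3217×(1.02 + 8.85) = −6834.01.
Balance: K_A = K_B − x×(3217 − 1024), so x = (K_B − K_A)/(3217 − 1024) = 4897.59/2193 = 2.23 km.

2.23 km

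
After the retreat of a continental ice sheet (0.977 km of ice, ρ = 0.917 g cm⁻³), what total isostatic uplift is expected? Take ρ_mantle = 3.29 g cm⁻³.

0.272 km

Removing the load lets mantle flow back in; uplift u satisfies ρ_ice t = ρ_m u.
u = t ρ_ice/ρ_m = 0.977 km × 0.917/3.29 = 0.272 km.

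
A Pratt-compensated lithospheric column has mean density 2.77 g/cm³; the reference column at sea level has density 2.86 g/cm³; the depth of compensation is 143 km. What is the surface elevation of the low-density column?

4.65 km

ρ_ref D = ρ (D + h) → h = D (ρ_ref − ρ)/ρ.
h = 143 km × (2.86 − 2.77)/2.77 = 4.65 km.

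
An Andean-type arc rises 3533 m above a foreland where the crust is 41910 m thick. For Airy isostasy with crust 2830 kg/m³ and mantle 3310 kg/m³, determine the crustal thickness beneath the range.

66300 m

Root depth r = h ρ_c / (ρ_m − ρ_c) = 3533 m × 2830 / 480 = 20830 m.
Total thickness = T + h + r = 41910 m + 3533 m + 20830 m = 66300 m.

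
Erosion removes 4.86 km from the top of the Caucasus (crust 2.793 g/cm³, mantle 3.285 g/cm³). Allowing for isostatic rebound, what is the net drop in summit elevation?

0.728 km

Rebound u = e ρ_c/ρ_m = 4.86 km × 2.793/3.285 = 4.132 km.
Net surface drop = e − u = 4.86 km − 4.132 km = e (ρ_m − ρ_c)/ρ_m = 0.728 km.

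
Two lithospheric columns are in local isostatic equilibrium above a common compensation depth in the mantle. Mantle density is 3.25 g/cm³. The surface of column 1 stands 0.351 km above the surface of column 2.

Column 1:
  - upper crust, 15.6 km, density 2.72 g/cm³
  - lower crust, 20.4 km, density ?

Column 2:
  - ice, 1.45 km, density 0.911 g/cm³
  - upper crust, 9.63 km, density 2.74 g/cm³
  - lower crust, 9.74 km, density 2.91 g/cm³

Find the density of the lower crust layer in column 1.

Take the compensation level at the base of the deeper column (depth z_c below the surface of column 1) and equate Σ ρ_i t_i down to z_c; mantle fills any gap and the z_c terms cancel.
Column 1: 15.6×2.72 + 20.4×ρ + (z_c − 36)×3.25
Column 2: 0.351×0 + 1.45×0.911 + 9.63×2.74 + 9.74×2.91 + (z_c − 0.351 − 20.82)×3.25
The z_c×3.25 term appears on both sides and cancels. Collect the known terms of each column as K = Σ(ρt)_known − 3.25 × (depth of known layers): K_1 = 42.432 − 3.25×36 = −74.568; K_2 = 56.05055 − 3.25×(0.351 + 20.82) = −12.7552.
Balance: K_1 + 20.4×ρ = K_2, so ρ = (K_2 − K_1)/20.4 = 61.8128/20.4 = 3.03 g/cm³.

3.03 g/cm³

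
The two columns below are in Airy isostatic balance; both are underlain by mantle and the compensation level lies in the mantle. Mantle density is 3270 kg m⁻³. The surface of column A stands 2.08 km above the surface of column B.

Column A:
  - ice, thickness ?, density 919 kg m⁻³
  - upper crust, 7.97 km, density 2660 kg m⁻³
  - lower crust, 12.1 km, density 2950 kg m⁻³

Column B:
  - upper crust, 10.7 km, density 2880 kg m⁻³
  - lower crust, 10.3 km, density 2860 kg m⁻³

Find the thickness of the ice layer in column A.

2.75 km

Take the compensation level at the base of the deeper column (depth z_c below the surface of column A) and equate Σ ρ_i t_i down to z_c; mantle fills any gap and the z_c terms cancel.
Column A: x×919 + 7.97×2660 + 12.1×2950 + (z_c − 20.07 − x)×3270
Column B: 2.08×0 + 10.7×2880 + 10.3×2860 + (z_c − 2.08 − 21)×3270
The z_c×3270 term appears on both sides and cancels. Collect the known terms of each column as K = Σ(ρt)_known − 3270 × (depth of known layers): K_A = 56895.2 − 3270×20.07 = −8733.7; K_B = 60274 − 3270×(2.08 + 21) = −15197.6.
Balance: K_A − x×(3270 − 919) = K_B, so x = (K_A − K_B)/(3270 − 919) = 6463.9/2351 = 2.75 km.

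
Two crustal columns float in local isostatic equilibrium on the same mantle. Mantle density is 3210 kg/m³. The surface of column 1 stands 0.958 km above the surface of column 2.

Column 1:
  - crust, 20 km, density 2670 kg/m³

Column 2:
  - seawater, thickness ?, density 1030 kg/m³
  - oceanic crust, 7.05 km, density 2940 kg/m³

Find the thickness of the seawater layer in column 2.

2.67 km

Take the compensation level at the base of the deeper column (depth z_c below the surface of column 1) and equate Σ ρ_i t_i down to z_c; mantle fills any gap and the z_c terms cancel.
Column 1: 20×2670 + (z_c − 20)×3210
Column 2: 0.958×0 + x×1030 + 7.05×2940 + (z_c − 0.958 − 7.05 − x)×3210
The z_c×3210 term appears on both sides and cancels. Collect the known terms of each column as K = Σ(ρt)_known − 3210 × (depth of known layers): K_1 = 53400 − 3210×20 = −10800; K_2 = 20727 − 3210×(0.958 + 7.05) = −4978.68.
Balance: K_1 = K_2 − x×(3210 − 1030), so x = (K_2 − K_1)/(3210 − 1030) = 5821.32/2180 = 2.67 km.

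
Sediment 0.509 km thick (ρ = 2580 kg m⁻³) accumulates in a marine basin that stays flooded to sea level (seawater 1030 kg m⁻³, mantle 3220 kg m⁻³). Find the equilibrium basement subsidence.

Submarine loading: the sediment displaces seawater, and the subsidence is in turn flooded, so s (ρ_m − ρ_w) = t (ρ_sed − ρ_w).
s = 0.509 km × (2580 − 1030) / (3220 − 1030) = 0.36 km.

0.36 km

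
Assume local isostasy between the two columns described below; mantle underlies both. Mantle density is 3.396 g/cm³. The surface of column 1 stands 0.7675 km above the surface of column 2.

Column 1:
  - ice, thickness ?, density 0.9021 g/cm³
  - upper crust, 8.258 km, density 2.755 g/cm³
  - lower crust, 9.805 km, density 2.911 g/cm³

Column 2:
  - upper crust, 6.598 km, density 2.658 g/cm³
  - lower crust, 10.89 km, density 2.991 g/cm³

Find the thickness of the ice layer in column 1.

0.737 km

Take the compensation level at the base of the deeper column (depth z_c below the surface of column 1) and equate Σ ρ_i t_i down to z_c; mantle fills any gap and the z_c terms cancel.
Column 1: x×0.9021 + 8.258×2.755 + 9.805×2.911 + (z_c − 18.063 − x)×3.396
Column 2: 0.7675×0 + 6.598×2.658 + 10.89×2.991 + (z_c − 0.7675 − 17.488)×3.396
The z_c×3.396 term appears on both sides and cancels. Collect the known terms of each column as K = Σ(ρt)_known − 3.396 × (depth of known layers): K_1 = 51.293145 − 3.396×18.063 = −10.048803; K_2 = 50.109474 − 3.396×(0.7675 + 17.488) = −11.886204.
Balance: K_1 − x×(3.396 − 0.9021) = K_2, so x = (K_1 − K_2)/(3.396 − 0.9021) = 1.8374/2.4939 = 0.737 km.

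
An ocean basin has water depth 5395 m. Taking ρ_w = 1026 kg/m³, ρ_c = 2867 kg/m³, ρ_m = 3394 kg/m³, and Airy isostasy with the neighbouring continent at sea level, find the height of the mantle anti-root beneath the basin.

18800 m

By Archimedes' principle applied to the lithosphere: replacing crust with seawater at the top is compensated by replacing crust with mantle at the base: d (ρ_c − ρ_w) = a (ρ_m − ρ_c).
a = d (ρ_c − ρ_w)/(ρ_m − ρ_c) = 5395 m × 1841/527 = 18800 m.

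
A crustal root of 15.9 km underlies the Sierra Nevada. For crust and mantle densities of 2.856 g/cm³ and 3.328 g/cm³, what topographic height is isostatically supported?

2.63 km

Isostatic balance requires: ρ_c h = (ρ_m − ρ_c) r.
h = r (ρ_m − ρ_c) / ρ_c = 15.9 km × (3.328 − 2.856) / 2.856 = 2.63 km.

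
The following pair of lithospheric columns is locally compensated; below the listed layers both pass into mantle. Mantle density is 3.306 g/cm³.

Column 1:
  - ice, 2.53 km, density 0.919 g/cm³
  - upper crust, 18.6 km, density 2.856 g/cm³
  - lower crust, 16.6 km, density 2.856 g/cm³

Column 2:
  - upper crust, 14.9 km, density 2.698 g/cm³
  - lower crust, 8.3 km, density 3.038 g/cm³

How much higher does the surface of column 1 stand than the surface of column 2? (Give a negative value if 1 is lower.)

For any compensation level in the mantle, the mantle terms cancel and isostasy reduces to e = (Σt_1 − Σt_2) − (Σ(ρt)_1 − Σ(ρt)_2) / ρ_m.
Σt_1 = 37.73 km; Σt_2 = 23.2 km; Σ(ρt)_1 = 102.85627; Σ(ρt)_2 = 65.4156 (in km·g/cm³).
e = (37.73 − 23.2) − (102.85627 − 65.4156) / 3.306 = 3.2 km.

3.2 km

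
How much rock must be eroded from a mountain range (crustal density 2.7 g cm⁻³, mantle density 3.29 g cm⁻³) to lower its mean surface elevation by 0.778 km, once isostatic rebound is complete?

Net drop Δ = e − u = e − e ρ_c/ρ_m = e (ρ_m − ρ_c)/ρ_m.
e = Δ ρ_m/(ρ_m − ρ_c) = 0.778 km × 3.29/0.59 = 4.34 km.

4.34 km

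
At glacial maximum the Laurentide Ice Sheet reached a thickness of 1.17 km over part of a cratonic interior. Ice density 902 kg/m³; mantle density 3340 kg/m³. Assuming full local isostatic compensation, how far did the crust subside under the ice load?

Balancing pressure at the compensation depth: the ice load ρ_ice t is balanced by mantle displaced below, ρ_m s.
s = t ρ_ice / ρ_m = 1.17 km × 902/3340 = 0.316 km.

0.316 km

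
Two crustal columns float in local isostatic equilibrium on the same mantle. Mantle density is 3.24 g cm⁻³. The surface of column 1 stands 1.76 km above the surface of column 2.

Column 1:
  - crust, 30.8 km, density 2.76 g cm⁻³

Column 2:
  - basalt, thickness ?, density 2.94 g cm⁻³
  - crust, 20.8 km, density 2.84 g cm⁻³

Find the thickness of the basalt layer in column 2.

2.54 km

Take the compensation level at the base of the deeper column (depth z_c below the surface of column 1) and equate Σ ρ_i t_i down to z_c; mantle fills any gap and the z_c terms cancel.
Column 1: 30.8×2.76 + (z_c − 30.8)×3.24
Column 2: 1.76×0 + x×2.94 + 20.8×2.84 + (z_c − 1.76 − 20.8 − x)×3.24
The z_c×3.24 term appears on both sides and cancels. Collect the known terms of each column as K = Σ(ρt)_known − 3.24 × (depth of known layers): K_1 = 85.008 − 3.24×30.8 = −14.784; K_2 = 59.072 − 3.24×(1.76 + 20.8) = −14.0224.
Balance: K_1 = K_2 − x×(3.24 − 2.94), so x = (K_2 − K_1)/(3.24 − 2.94) = 0.7616/0.3 = 2.54 km.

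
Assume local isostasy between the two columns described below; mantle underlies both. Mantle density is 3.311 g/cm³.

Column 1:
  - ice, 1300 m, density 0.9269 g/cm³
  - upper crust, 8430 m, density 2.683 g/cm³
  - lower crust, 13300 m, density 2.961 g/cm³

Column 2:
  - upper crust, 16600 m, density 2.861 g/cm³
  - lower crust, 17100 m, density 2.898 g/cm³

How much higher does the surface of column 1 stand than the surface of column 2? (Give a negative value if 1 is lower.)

For any compensation level in the mantle, the mantle terms cancel and isostasy reduces to e = (Σt_1 − Σt_2) − (Σ(ρt)_1 − Σ(ρt)_2) / ρ_m.
Σt_1 = 23030 m; Σt_2 = 33700 m; Σ(ρt)_1 = 63203.96; Σ(ρt)_2 = 97048.4 (in m·g/cm³).
e = (23030 − 33700) − (63203.96 − 97048.4) / 3.311 = −448 m.

−448 m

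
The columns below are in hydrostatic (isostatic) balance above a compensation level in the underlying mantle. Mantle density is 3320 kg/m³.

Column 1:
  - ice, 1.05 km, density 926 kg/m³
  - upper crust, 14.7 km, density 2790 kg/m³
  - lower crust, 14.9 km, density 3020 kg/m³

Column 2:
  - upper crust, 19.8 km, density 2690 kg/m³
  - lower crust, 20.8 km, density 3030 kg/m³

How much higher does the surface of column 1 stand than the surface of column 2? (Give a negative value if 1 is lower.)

−1.12 km

For any compensation level in the mantle, the mantle terms cancel and isostasy reduces to e = (Σt_1 − Σt_2) − (Σ(ρt)_1 − Σ(ρt)_2) / ρ_m.
Σt_1 = 30.65 km; Σt_2 = 40.6 km; Σ(ρt)_1 = 86983.3; Σ(ρt)_2 = 116286 (in km·kg/m³).
e = (30.65 − 40.6) − (86983.3 − 116286) / 3320 = −1.12 km.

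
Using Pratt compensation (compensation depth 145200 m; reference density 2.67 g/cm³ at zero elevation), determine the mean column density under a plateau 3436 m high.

2.61 g/cm³

Pratt balance: ρ_ref D = ρ (D + h).
ρ = ρ_ref D/(D + h) = 2.67 × 145200 m/(145200 m + 3436 m) = 2.61 g/cm³.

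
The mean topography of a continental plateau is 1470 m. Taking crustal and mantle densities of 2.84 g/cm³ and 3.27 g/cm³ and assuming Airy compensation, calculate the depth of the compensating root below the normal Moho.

Balancing pressure at the compensation depth: the weight of the topography is balanced by the buoyancy of the root, ρ_c h = (ρ_m − ρ_c) r.
r = h · ρ_c / (ρ_m − ρ_c) = 1470 m × 2.84 / (3.27 − 2.84) = 9710 m.

9710 m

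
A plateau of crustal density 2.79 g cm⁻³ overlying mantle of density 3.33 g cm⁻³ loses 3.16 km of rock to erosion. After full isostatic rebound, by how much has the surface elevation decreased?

Rebound u = e ρ_c/ρ_m = 3.16 km × 2.79/3.33 = 2.648 km.
Net surface drop = e − u = 3.16 km − 2.648 km = e (ρ_m − ρ_c)/ρ_m = 0.512 km.

0.512 km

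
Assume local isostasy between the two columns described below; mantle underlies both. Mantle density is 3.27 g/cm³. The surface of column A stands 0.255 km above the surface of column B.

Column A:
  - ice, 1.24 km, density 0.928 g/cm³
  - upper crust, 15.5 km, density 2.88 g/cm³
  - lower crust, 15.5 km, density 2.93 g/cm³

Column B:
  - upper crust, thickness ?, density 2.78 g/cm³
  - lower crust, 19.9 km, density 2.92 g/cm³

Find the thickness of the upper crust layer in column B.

Take the compensation level at the base of the deeper column (depth z_c below the surface of column A) and equate Σ ρ_i t_i down to z_c; mantle fills any gap and the z_c terms cancel.
Column A: 1.24×0.928 + 15.5×2.88 + 15.5×2.93 + (z_c − 32.24)×3.27
Column B: 0.255×0 + x×2.78 + 19.9×2.92 + (z_c − 0.255 − 19.9 − x)×3.27
The z_c×3.27 term appears on both sides and cancels. Collect the known terms of each column as K = Σ(ρt)_known − 3.27 × (depth of known layers): K_A = 91.20572 − 3.27×32.24 = −14.21908; K_B = 58.108 − 3.27×(0.255 + 19.9) = −7.79885.
Balance: K_A = K_B − x×(3.27 − 2.78), so x = (K_B − K_A)/(3.27 − 2.78) = 6.42023/0.49 = 13.1 km.

13.1 km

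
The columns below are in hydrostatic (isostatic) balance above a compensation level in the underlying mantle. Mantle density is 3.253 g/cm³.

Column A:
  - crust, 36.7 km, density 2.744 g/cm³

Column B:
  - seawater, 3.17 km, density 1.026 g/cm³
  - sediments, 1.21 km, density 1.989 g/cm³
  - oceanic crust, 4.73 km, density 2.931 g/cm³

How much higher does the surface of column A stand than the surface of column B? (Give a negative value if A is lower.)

For any compensation level in the mantle, the mantle terms cancel and isostasy reduces to e = (Σt_A − Σt_B) − (Σ(ρt)_A − Σ(ρt)_B) / ρ_m.
Σt_A = 36.7 km; Σt_B = 9.11 km; Σ(ρt)_A = 100.7048; Σ(ρt)_B = 19.52274 (in km·g/cm³).
e = (36.7 − 9.11) − (100.7048 − 19.52274) / 3.253 = 2.63 km.

2.63 km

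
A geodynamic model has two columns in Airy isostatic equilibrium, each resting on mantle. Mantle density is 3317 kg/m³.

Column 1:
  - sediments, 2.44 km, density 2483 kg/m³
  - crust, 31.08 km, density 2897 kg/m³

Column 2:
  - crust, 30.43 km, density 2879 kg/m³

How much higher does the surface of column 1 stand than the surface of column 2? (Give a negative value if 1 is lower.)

0.531 km

For any compensation level in the mantle, the mantle terms cancel and isostasy reduces to e = (Σt_1 − Σt_2) − (Σ(ρt)_1 − Σ(ρt)_2) / ρ_m.
Σt_1 = 33.52 km; Σt_2 = 30.43 km; Σ(ρt)_1 = 96097.28; Σ(ρt)_2 = 87607.97 (in km·kg/m³).
e = (33.52 − 30.43) − (96097.28 − 87607.97) / 3317 = 0.531 km.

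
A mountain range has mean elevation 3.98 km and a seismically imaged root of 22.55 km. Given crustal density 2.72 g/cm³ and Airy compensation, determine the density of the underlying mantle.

3.2 g/cm³

Airy balance: ρ_c h = (ρ_m − ρ_c) r → ρ_m = ρ_c (1 + h/r).
ρ_m = 2.72 × (1 + 3.98 km/22.55 km) = 3.2 g/cm³.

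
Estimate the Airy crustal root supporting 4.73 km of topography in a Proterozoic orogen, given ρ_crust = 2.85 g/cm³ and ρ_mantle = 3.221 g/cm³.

36.3 km

Equating mass per unit area of the two columns: the weight of the topography is balanced by the buoyancy of the root, ρ_c h = (ρ_m − ρ_c) r.
r = h · ρ_c / (ρ_m − ρ_c) = 4.73 km × 2.85 / (3.221 − 2.85) = 36.3 km.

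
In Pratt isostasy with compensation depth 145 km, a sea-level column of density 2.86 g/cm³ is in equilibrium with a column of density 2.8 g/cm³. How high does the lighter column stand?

ρ_ref D = ρ (D + h) → h = D (ρ_ref − ρ)/ρ.
h = 145 km × (2.86 − 2.8)/2.8 = 3.11 km.

3.11 km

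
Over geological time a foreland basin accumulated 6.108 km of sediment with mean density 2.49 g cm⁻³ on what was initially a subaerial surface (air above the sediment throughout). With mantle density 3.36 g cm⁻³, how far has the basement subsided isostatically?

Subaerial load: s = t ρ_sed / ρ_m = 6.108 km × 2.49/3.36 = 4.53 km.

4.53 km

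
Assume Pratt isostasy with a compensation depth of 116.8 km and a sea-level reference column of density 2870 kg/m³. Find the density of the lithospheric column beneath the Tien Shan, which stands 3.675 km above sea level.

Pratt balance: ρ_ref D = ρ (D + h).
ρ = ρ_ref D/(D + h) = 2870 × 116.8 km/(116.8 km + 3.675 km) = 2780 kg/m³.

2780 kg/m³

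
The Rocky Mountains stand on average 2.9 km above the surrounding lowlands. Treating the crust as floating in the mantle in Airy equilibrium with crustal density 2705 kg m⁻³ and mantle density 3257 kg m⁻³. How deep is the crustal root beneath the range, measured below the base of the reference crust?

In Airy isostatic equilibrium: the weight of the topography is balanced by the buoyancy of the root, ρ_c h = (ρ_m − ρ_c) r.
r = h · ρ_c / (ρ_m − ρ_c) = 2.9 km × 2705 / (3257 − 2705) = 14.2 km.

14.2 km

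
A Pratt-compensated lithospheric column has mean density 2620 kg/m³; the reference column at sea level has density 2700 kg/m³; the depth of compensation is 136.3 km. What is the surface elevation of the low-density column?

ρ_ref D = ρ (D + h) → h = D (ρ_ref − ρ)/ρ.
h = 136.3 km × (2700 − 2620)/2620 = 4.16 km.

4.16 km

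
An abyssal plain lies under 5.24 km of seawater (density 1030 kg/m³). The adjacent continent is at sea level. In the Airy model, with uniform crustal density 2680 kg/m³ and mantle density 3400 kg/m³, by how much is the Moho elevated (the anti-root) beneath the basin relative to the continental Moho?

12 km

In Airy isostatic equilibrium: replacing crust with seawater at the top is compensated by replacing crust with mantle at the base: d (ρ_c − ρ_w) = a (ρ_m − ρ_c).
a = d (ρ_c − ρ_w)/(ρ_m − ρ_c) = 5.24 km × 1650/720 = 12 km.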